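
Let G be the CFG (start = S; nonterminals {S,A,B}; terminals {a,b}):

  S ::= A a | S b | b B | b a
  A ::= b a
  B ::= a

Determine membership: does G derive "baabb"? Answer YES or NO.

Convert to CNF:
  S -> A T1 | S T0 | T0 B | T0 T1
  A -> T0 T1
  B -> a
  T0 -> b
  T1 -> a

Fill CYK table bottom-up:
  T[0,0] 'b' = {T0}  orig:{}
  T[1,1] 'a' = {B,T1}  orig:{B}
  T[2,2] 'a' = {B,T1}  orig:{B}
  T[3,3] 'b' = {T0}  orig:{}
  T[4,4] 'b' = {T0}  orig:{}
  T[0,1] 'ba' = {A,S}
  T[1,2] 'aa' = ∅
  T[2,3] 'ab' = ∅
  T[3,4] 'bb' = ∅
  T[0,2] 'baa' = {S}
  T[1,3] 'aab' = ∅
  T[2,4] 'abb' = ∅
  T[0,3] 'baab' = {S}
  T[1,4] 'aabb' = ∅
  T[0,4] 'baabb' = {S}

S ∈ T[0,4] ⇒ YES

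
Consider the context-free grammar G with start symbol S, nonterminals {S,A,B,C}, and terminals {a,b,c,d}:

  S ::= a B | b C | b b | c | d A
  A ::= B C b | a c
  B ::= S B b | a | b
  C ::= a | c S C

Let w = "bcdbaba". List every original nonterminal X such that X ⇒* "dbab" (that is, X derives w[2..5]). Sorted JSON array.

CNF form of G:
  S -> T0 C | T0 T0 | T1 B | T3 A | c
  A -> B X4 | T1 T2
  B -> S X5 | a | b
  C -> T2 X6 | a
  T0 -> b
  T1 -> a
  T2 -> c
  T3 -> d
  X4 -> C T0
  X5 -> B T0
  X6 -> S C

CYK table (by increasing span), restricted to cells inside w[2..5]:
  [2..2]={T3}  "d"  orig:{}
  [3..3]={B,T0}  "b"  orig:{B}
  [4..4]={B,C,T1}  "a"  orig:{B,C}
  [5..5]={B,T0}  "b"  orig:{B}
  [2..3]=∅  "db"
  [3..4]={S}  "ba"
  [4..5]={S,X4,X5}  "ab"  orig:{S}
  [2..4]=∅  "dba"
  [3..5]={A}  "bab"
  [2..5]={S}  "dbab"

Original NTs in T[2,5] deriving "dbab": ["S"]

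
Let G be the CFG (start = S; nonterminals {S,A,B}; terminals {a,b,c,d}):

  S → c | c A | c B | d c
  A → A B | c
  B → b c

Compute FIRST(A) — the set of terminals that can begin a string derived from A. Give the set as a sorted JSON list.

Compute FIRST by fixpoint:
round 1:
  A via A→c: +{c}
  B via B→b c: +{b}
  S via S→c: +{c}
  S via S→d c: +{d}
  FIRST(S)={c,d}  FIRST(A)={c}  FIRST(B)={b}
round 2: done
  FIRST(S)={c,d}  FIRST(A)={c}  FIRST(B)={b}

FIRST(A) = ["c"]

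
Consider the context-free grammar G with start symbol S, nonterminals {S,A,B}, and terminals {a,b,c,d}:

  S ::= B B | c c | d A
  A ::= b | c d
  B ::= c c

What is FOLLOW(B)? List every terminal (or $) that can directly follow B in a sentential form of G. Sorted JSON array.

Compute FIRST by fixpoint:
round 1:
  A via A→b: +{b}
  A via A→c d: +{c}
  B via B→c c: +{c}
  S via S→B B: +{c}
  S via S→d A: +{d}
  S: {c,d}  A: {b,c}  B: {c}
round 2: done
  S: {c,d}  A: {b,c}  B: {c}

FOLLOW iteration:
initialize: $ ∈ FOLLOW(S)
pass 1:
  S→B B: FOLLOW(B) ⊇ FIRST(B) = {c}; new: +{c}
  S→B B: FOLLOW(B) ⊇ FOLLOW(S) ⊇ {$}; new: +{$}
  S→d A: FOLLOW(A) ⊇ FOLLOW(S) ⊇ {$}; new: +{$}
  FOLLOW(S)={$}  FOLLOW(A)={$}  FOLLOW(B)={$,c}
pass 2: — fixpoint
  FOLLOW(S)={$}  FOLLOW(A)={$}  FOLLOW(B)={$,c}

FOLLOW(B) = ["$", "c"]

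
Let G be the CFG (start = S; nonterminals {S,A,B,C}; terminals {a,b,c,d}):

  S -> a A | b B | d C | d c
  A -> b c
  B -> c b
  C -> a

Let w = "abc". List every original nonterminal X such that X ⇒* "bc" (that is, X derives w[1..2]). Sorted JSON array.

Convert to CNF:
  S -> T0 B | T2 A | T3 C | T3 T1
  A -> T0 T1
  B -> T1 T0
  C -> a
  T0 -> b
  T1 -> c
  T2 -> a
  T3 -> d

CYK fill — only the sub-triangle for w[1..2]:
  T[1,1] 'b' = {T0}  orig:{}
  T[2,2] 'c' = {T1}  orig:{}
  T[1,2] 'bc' = {A}

Original NTs in T[1,2] deriving "bc": ["A"]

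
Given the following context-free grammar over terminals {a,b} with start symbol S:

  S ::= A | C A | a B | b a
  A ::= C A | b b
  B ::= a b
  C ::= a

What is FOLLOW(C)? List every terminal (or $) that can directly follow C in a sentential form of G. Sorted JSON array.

Compute FIRST by fixpoint:
pass 1:
  A via A→b b: +{b}
  B via B→a b: +{a}
  C via C→a: +{a}
  S via S→A: +{b}
  S via S→C A: +{a}
  FIRST[S]={a,b}  FIRST[A]={b}  FIRST[B]={a}  FIRST[C]={a}
pass 2:
  A via A→C A: +{a}
  FIRST[S]={a,b}  FIRST[A]={a,b}  FIRST[B]={a}  FIRST[C]={a}
pass 3: (no change)
  FIRST[S]={a,b}  FIRST[A]={a,b}  FIRST[B]={a}  FIRST[C]={a}

Compute FOLLOW by fixpoint:
initialize: $ ∈ FOLLOW(S)
iter 1:
  A→C A: FOLLOW(C) ⊇ FIRST(A) = {a,b}; new: +{a,b}
  S→A: FOLLOW(A) ⊇ FOLLOW(S) ⊇ {$}; new: +{$}
  S→a B: FOLLOW(B) ⊇ FOLLOW(S) ⊇ {$}; new: +{$}
  S: {$}  A: {$}  B: {$}  C: {a,b}
iter 2: (no change)
  S: {$}  A: {$}  B: {$}  C: {a,b}

FOLLOW(C) = ["a", "b"]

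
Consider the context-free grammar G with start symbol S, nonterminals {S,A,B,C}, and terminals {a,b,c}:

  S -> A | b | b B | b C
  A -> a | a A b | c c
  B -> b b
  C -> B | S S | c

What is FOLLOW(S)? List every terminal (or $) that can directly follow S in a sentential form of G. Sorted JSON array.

FIRST sets, iterate to fixpoint:
iter 1:
  A via A→a: +{a}
  A via A→c c: +{c}
  B via B→b b: +{b}
  C via C→B: +{b}
  C via C→c: +{c}
  S via S→A: +{a,c}
  S via S→b: +{b}
  FIRST[S]={a,b,c}  FIRST[A]={a,c}  FIRST[B]={b}  FIRST[C]={b,c}
iter 2:
  C via C→S S: +{a}
  FIRST[S]={a,b,c}  FIRST[A]={a,c}  FIRST[B]={b}  FIRST[C]={a,b,c}
iter 3: (no change)
  FIRST[S]={a,b,c}  FIRST[A]={a,c}  FIRST[B]={b}  FIRST[C]={a,b,c}

FOLLOW iteration:
initialize: $ ∈ FOLLOW(S)
pass 1:
  A→a A b: FOLLOW(A) ⊇ FIRST(b) = {b}; new: +{b}
  C→S S: FOLLOW(S) ⊇ FIRST(S) = {a,b,c}; new: +{a,b,c}
  S→A: FOLLOW(A) ⊇ FOLLOW(S) ⊇ {$,a,b,c}; new: +{$,a,c}
  S→b B: FOLLOW(B) ⊇ FOLLOW(S) ⊇ {$,a,b,c}; new: +{$,a,b,c}
  S→b C: FOLLOW(C) ⊇ FOLLOW(S) ⊇ {$,a,b,c}; new: +{$,a,b,c}
  FOLLOW(S)={$,a,b,c}  FOLLOW(A)={$,a,b,c}  FOLLOW(B)={$,a,b,c}  FOLLOW(C)={$,a,b,c}
pass 2: — fixpoint
  FOLLOW(S)={$,a,b,c}  FOLLOW(A)={$,a,b,c}  FOLLOW(B)={$,a,b,c}  FOLLOW(C)={$,a,b,c}

FOLLOW(S) = ["$", "a", "b", "c"]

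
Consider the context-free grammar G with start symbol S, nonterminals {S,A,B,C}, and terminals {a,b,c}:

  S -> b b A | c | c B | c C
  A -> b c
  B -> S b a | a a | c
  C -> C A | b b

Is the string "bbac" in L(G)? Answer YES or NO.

CNF form of G:
  S -> T0 X4 | T1 B | T1 C | c
  A -> T0 T1
  B -> S X3 | T2 T2 | c
  C -> C A | T0 T0
  T0 -> b
  T1 -> c
  T2 -> a
  X3 -> T0 T2
  X4 -> T0 A

CYK table (by increasing span):
  T[0,0] 'b' = {T0}  orig:{}
  T[1,1] 'b' = {T0}  orig:{}
  T[2,2] 'a' = {T2}  orig:{}
  T[3,3] 'c' = {B,S,T1}  orig:{B,S}
  T[0,1] 'bb' = {C}
  T[1,2] 'ba' = {X3}  orig:{}
  T[2,3] 'ac' = ∅
  T[0,2] 'bba' = ∅
  T[1,3] 'bac' = ∅
  T[0,3] 'bbac' = ∅

S ∉ T[0,3] ⇒ NO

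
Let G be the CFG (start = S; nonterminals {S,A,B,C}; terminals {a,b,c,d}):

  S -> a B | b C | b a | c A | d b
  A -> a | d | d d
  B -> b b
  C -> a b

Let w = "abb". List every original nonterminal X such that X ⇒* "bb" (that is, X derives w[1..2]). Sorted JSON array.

Convert to CNF:
  S -> T0 T1 | T1 C | T1 T2 | T2 B | T3 A
  A -> T0 T0 | a | d
  B -> T1 T1
  C -> T2 T1
  T0 -> d
  T1 -> b
  T2 -> a
  T3 -> c

CYK fill — only the sub-triangle for w[1..2]:
  cell(1,1) b: {T1}  orig:{}
  cell(2,2) b: {T1}  orig:{}
  cell(1,2) bb: {B}

Original NTs in T[1,2] deriving "bb": ["B"]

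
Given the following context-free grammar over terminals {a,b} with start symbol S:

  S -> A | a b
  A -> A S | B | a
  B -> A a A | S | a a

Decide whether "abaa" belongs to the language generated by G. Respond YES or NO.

Convert to CNF:
  S -> A S | A X4 | T0 T0 | T0 T1 | a
  A -> A S | A X2 | T0 T0 | T0 T1 | a
  B -> A S | A X3 | T0 T0 | T0 T1 | a
  T0 -> a
  T1 -> b
  X2 -> T0 A
  X3 -> T0 A
  X4 -> T0 A

CYK fill:
  cell(0,0) a: {A,B,S,T0}  orig:{A,B,S}
  cell(1,1) b: {T1}  orig:{}
  cell(2,2) a: {A,B,S,T0}  orig:{A,B,S}
  cell(3,3) a: {A,B,S,T0}  orig:{A,B,S}
  cell(0,1) ab: {A,B,S}
  cell(1,2) ba: ∅
  cell(2,3) aa: {A,B,S,X2,X3,X4}  orig:{A,B,S}
  cell(0,2) aba: {A,B,S}
  cell(1,3) baa: ∅
  cell(0,3) abaa: {A,B,S}

S ∈ T[0,3] ⇒ YES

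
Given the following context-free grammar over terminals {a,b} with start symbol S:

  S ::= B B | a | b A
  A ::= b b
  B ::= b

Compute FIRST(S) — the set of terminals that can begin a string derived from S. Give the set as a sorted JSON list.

FIRST iteration:
[1]
  A via A→b b: +{b}
  B via B→b: +{b}
  S via S→B B: +{b}
  S via S→a: +{a}
  FIRST(S)={a,b}  FIRST(A)={b}  FIRST(B)={b}
[2] done
  FIRST(S)={a,b}  FIRST(A)={b}  FIRST(B)={b}

FIRST(S) = ["a", "b"]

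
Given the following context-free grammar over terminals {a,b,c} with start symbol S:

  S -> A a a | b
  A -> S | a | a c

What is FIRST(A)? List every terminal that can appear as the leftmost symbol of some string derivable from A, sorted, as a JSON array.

FIRST iteration:
[1]
  A via A→a: +{a}
  S via S→A a a: +{a}
  S via S→b: +{b}
  FIRST(S)={a,b}  FIRST(A)={a}
[2]
  A via A→S: +{b}
  FIRST(S)={a,b}  FIRST(A)={a,b}
[3] (stable)
  FIRST(S)={a,b}  FIRST(A)={a,b}

FIRST(A) = ["a", "b"]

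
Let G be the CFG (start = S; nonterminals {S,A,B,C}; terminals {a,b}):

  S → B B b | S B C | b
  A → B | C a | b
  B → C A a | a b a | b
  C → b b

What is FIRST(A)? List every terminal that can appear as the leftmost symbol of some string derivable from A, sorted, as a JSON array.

Compute FIRST by fixpoint:
pass 1:
  A via A→b: +{b}
  B via B→a b a: +{a}
  B via B→b: +{b}
  C via C→b b: +{b}
  S via S→B B b: +{a,b}
  FIRST(S)={a,b}  FIRST(A)={b}  FIRST(B)={a,b}  FIRST(C)={b}
pass 2:
  A via A→B: +{a}
  FIRST(S)={a,b}  FIRST(A)={a,b}  FIRST(B)={a,b}  FIRST(C)={b}
pass 3: done
  FIRST(S)={a,b}  FIRST(A)={a,b}  FIRST(B)={a,b}  FIRST(C)={b}

FIRST(A) = ["a", "b"]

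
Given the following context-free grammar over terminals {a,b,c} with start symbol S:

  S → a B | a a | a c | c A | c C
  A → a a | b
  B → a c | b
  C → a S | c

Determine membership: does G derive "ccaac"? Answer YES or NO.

Convert to CNF:
  S -> T0 B | T0 T0 | T0 T1 | T1 A | T1 C
  A -> T0 T0 | b
  B -> T0 T1 | b
  C -> T0 S | c
  T0 -> a
  T1 -> c

Fill CYK table bottom-up:
  cell(0,0) c: {C,T1}  orig:{C}
  cell(1,1) c: {C,T1}  orig:{C}
  cell(2,2) a: {T0}  orig:{}
  cell(3,3) a: {T0}  orig:{}
  cell(4,4) c: {C,T1}  orig:{C}
  cell(0,1) cc: {S}
  cell(1,2) ca: ∅
  cell(2,3) aa: {A,S}
  cell(3,4) ac: {B,S}
  cell(0,2) cca: ∅
  cell(1,3) caa: {S}
  cell(2,4) aac: {C,S}
  cell(0,3) ccaa: ∅
  cell(1,4) caac: {S}
  cell(0,4) ccaac: ∅

S ∉ T[0,4] ⇒ NO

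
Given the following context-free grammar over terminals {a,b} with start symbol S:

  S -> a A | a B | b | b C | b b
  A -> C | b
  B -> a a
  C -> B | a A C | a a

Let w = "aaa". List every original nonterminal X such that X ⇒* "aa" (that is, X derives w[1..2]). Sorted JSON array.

CNF form of G:
  S -> T0 A | T0 B | T1 C | T1 T1 | b
  A -> T0 T0 | T0 X2 | b
  B -> T0 T0
  C -> T0 T0 | T0 X3
  T0 -> a
  T1 -> b
  X2 -> A C
  X3 -> A C

CYK table (by increasing span) (cells [i..j] with 1 ≤ i ≤ j ≤ 2 only):
  cell(1,1) a: {T0}  orig:{}
  cell(2,2) a: {T0}  orig:{}
  cell(1,2) aa: {A,B,C}

Original NTs in T[1,2] deriving "aa": ["A", "B", "C"]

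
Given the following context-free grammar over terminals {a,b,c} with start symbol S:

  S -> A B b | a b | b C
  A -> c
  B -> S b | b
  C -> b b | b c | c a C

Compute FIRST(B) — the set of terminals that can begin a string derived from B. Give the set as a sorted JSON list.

FIRST iteration:
round 1:
  A via A→c: +{c}
  B via B→b: +{b}
  C via C→b b: +{b}
  C via C→c a C: +{c}
  S via S→A B b: +{c}
  S via S→a b: +{a}
  S via S→b C: +{b}
  S: {a,b,c}  A: {c}  B: {b}  C: {b,c}
round 2:
  B via B→S b: +{a,c}
  S: {a,b,c}  A: {c}  B: {a,b,c}  C: {b,c}
round 3: (no change)
  S: {a,b,c}  A: {c}  B: {a,b,c}  C: {b,c}

FIRST(B) = ["a", "b", "c"]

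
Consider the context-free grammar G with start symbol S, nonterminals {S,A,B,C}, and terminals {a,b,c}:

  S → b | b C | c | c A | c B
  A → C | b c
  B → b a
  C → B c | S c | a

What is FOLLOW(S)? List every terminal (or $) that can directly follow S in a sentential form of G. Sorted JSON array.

FIRST iteration:
iter 1:
  A via A→b c: +{b}
  B via B→b a: +{b}
  C via C→B c: +{b}
  C via C→a: +{a}
  S via S→b: +{b}
  S via S→c: +{c}
  S: {b,c}  A: {b}  B: {b}  C: {a,b}
iter 2:
  A via A→C: +{a}
  C via C→S c: +{c}
  S: {b,c}  A: {a,b}  B: {b}  C: {a,b,c}
iter 3:
  A via A→C: +{c}
  S: {b,c}  A: {a,b,c}  B: {b}  C: {a,b,c}
iter 4: — fixpoint
  S: {b,c}  A: {a,b,c}  B: {b}  C: {a,b,c}

FOLLOW sets:
FOLLOW(S) := {$}
round 1:
  C→B c: FOLLOW(B) ⊇ FIRST(c) = {c}; new: +{c}
  C→S c: FOLLOW(S) ⊇ FIRST(c) = {c}; new: +{c}
  S→b C: FOLLOW(C) ⊇ FOLLOW(S) ⊇ {$,c}; new: +{$,c}
  S→c A: FOLLOW(A) ⊇ FOLLOW(S) ⊇ {$,c}; new: +{$,c}
  S→c B: FOLLOW(B) ⊇ FOLLOW(S) ⊇ {$,c}; new: +{$}
  FOLLOW[S]={$,c}  FOLLOW[A]={$,c}  FOLLOW[B]={$,c}  FOLLOW[C]={$,c}
round 2: (no change)
  FOLLOW[S]={$,c}  FOLLOW[A]={$,c}  FOLLOW[B]={$,c}  FOLLOW[C]={$,c}

FOLLOW(S) = ["$", "c"]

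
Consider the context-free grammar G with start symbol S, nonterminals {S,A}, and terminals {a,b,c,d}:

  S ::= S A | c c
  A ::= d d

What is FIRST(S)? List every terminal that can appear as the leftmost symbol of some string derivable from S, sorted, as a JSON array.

FIRST iteration:
pass 1:
  A via A→d d: +{d}
  S via S→c c: +{c}
  FIRST(S)={c}  FIRST(A)={d}
pass 2: done
  FIRST(S)={c}  FIRST(A)={d}

FIRST(S) = ["c"]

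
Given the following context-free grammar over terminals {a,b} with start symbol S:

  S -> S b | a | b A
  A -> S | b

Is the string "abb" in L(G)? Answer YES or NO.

CNF form of G:
  S -> S T0 | T0 A | a
  A -> S T0 | T0 A | a | b
  T0 -> b

Fill CYK table bottom-up:
  [0..0]={A,S}  "a"
  [1..1]={A,T0}  "b"  orig:{A}
  [2..2]={A,T0}  "b"  orig:{A}
  [0..1]={A,S}  "ab"
  [1..2]={A,S}  "bb"
  [0..2]={A,S}  "abb"

S ∈ T[0,2] ⇒ YES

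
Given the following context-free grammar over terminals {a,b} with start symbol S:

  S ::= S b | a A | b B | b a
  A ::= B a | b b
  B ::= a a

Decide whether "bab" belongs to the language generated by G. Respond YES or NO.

CNF form of G:
  S -> S T1 | T0 A | T1 B | T1 T0
  A -> B T0 | T1 T1
  B -> T0 T0
  T0 -> a
  T1 -> b

CYK table (by increasing span):
  cell(0,0) b: {T1}  orig:{}
  cell(1,1) a: {T0}  orig:{}
  cell(2,2) b: {T1}  orig:{}
  cell(0,1) ba: {S}
  cell(1,2) ab: ∅
  cell(0,2) bab: {S}

S ∈ T[0,2] ⇒ YES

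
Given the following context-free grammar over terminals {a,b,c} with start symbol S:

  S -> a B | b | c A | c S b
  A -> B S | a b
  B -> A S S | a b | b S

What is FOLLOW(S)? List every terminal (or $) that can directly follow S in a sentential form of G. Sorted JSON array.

Compute FIRST by fixpoint:
[1]
  A via A→a b: +{a}
  B via B→A S S: +{a}
  B via B→b S: +{b}
  S via S→a B: +{a}
  S via S→b: +{b}
  S via S→c A: +{c}
  FIRST[S]={a,b,c}  FIRST[A]={a}  FIRST[B]={a,b}
[2]
  A via A→B S: +{b}
  FIRST[S]={a,b,c}  FIRST[A]={a,b}  FIRST[B]={a,b}
[3] — fixpoint
  FIRST[S]={a,b,c}  FIRST[A]={a,b}  FIRST[B]={a,b}

FOLLOW sets:
initialize: $ ∈ FOLLOW(S)
iter 1:
  A→B S: FOLLOW(B) ⊇ FIRST(S) = {a,b,c}; new: +{a,b,c}
  B→A S S: FOLLOW(A) ⊇ FIRST(S) = {a,b,c}; new: +{a,b,c}
  B→A S S: FOLLOW(S) ⊇ FIRST(S) = {a,b,c}; new: +{a,b,c}
  S→a B: FOLLOW(B) ⊇ FOLLOW(S) ⊇ {$,a,b,c}; new: +{$}
  S→c A: FOLLOW(A) ⊇ FOLLOW(S) ⊇ {$,a,b,c}; new: +{$}
  FOLLOW(S)={$,a,b,c}  FOLLOW(A)={$,a,b,c}  FOLLOW(B)={$,a,b,c}
iter 2: — fixpoint
  FOLLOW(S)={$,a,b,c}  FOLLOW(A)={$,a,b,c}  FOLLOW(B)={$,a,b,c}

FOLLOW(S) = ["$", "a", "b", "c"]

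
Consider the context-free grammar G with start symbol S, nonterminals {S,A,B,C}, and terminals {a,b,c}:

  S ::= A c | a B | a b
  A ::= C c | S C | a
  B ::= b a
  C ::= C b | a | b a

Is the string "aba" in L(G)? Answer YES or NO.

Convert to CNF:
  S -> A T0 | T2 B | T2 T1
  A -> C T0 | S C | a
  B -> T1 T2
  C -> C T1 | T1 T2 | a
  T0 -> c
  T1 -> b
  T2 -> a

Fill CYK table bottom-up:
  [0..0]={A,C,T2}  "a"  orig:{A,C}
  [1..1]={T1}  "b"  orig:{}
  [2..2]={A,C,T2}  "a"  orig:{A,C}
  [0..1]={C,S}  "ab"
  [1..2]={B,C}  "ba"
  [0..2]={A,S}  "aba"

S ∈ T[0,2] ⇒ YES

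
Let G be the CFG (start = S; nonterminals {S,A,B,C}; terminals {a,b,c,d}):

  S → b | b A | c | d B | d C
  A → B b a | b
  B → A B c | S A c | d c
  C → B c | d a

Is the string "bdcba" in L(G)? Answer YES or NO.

Convert to CNF:
  S -> T0 A | T3 B | T3 C | b | c
  A -> B X4 | b
  B -> A X5 | S X6 | T3 T2
  C -> B T2 | T3 T1
  T0 -> b
  T1 -> a
  T2 -> c
  T3 -> d
  X4 -> T0 T1
  X5 -> B T2
  X6 -> A T2

Fill CYK table bottom-up:
  [0..0]={A,S,T0}  "b"  orig:{A,S}
  [1..1]={T3}  "d"  orig:{}
  [2..2]={S,T2}  "c"  orig:{S}
  [3..3]={A,S,T0}  "b"  orig:{A,S}
  [4..4]={T1}  "a"  orig:{}
  [0..1]=∅  "bd"
  [1..2]={B}  "dc"
  [2..3]=∅  "cb"
  [3..4]={X4}  "ba"  orig:{}
  [0..2]=∅  "bdc"
  [1..3]=∅  "dcb"
  [2..4]=∅  "cba"
  [0..3]=∅  "bdcb"
  [1..4]={A}  "dcba"
  [0..4]={S}  "bdcba"

S ∈ T[0,4] ⇒ YES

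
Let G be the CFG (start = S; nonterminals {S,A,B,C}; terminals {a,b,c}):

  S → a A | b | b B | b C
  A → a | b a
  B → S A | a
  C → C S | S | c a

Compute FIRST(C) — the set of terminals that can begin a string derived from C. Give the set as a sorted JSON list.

Compute FIRST by fixpoint:
iter 1:
  A via A→a: +{a}
  A via A→b a: +{b}
  B via B→a: +{a}
  C via C→c a: +{c}
  S via S→a A: +{a}
  S via S→b: +{b}
  S: {a,b}  A: {a,b}  B: {a}  C: {c}
iter 2:
  B via B→S A: +{b}
  C via C→S: +{a,b}
  S: {a,b}  A: {a,b}  B: {a,b}  C: {a,b,c}
iter 3: — fixpoint
  S: {a,b}  A: {a,b}  B: {a,b}  C: {a,b,c}

FIRST(C) = ["a", "b", "c"]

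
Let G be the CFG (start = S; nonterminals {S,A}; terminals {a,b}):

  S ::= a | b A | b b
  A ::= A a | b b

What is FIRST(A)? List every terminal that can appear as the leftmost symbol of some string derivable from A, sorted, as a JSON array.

FIRST iteration:
round 1:
  A via A→b b: +{b}
  S via S→a: +{a}
  S via S→b A: +{b}
  FIRST(S)={a,b}  FIRST(A)={b}
round 2: — fixpoint
  FIRST(S)={a,b}  FIRST(A)={b}

FIRST(A) = ["b"]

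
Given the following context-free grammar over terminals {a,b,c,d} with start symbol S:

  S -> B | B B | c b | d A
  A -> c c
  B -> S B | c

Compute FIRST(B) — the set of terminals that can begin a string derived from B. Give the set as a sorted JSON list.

FIRST sets, iterate to fixpoint:
pass 1:
  A via A→c c: +{c}
  B via B→c: +{c}
  S via S→B: +{c}
  S via S→d A: +{d}
  FIRST[S]={c,d}  FIRST[A]={c}  FIRST[B]={c}
pass 2:
  B via B→S B: +{d}
  FIRST[S]={c,d}  FIRST[A]={c}  FIRST[B]={c,d}
pass 3: (stable)
  FIRST[S]={c,d}  FIRST[A]={c}  FIRST[B]={c,d}

FIRST(B) = ["c", "d"]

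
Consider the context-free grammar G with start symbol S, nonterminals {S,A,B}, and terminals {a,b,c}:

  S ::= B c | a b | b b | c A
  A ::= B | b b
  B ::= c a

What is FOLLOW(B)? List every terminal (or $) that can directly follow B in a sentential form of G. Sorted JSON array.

FIRST sets, iterate to fixpoint:
iter 1:
  A via A→b b: +{b}
  B via B→c a: +{c}
  S via S→B c: +{c}
  S via S→a b: +{a}
  S via S→b b: +{b}
  FIRST[S]={a,b,c}  FIRST[A]={b}  FIRST[B]={c}
iter 2:
  A via A→B: +{c}
  FIRST[S]={a,b,c}  FIRST[A]={b,c}  FIRST[B]={c}
iter 3: done
  FIRST[S]={a,b,c}  FIRST[A]={b,c}  FIRST[B]={c}

FOLLOW iteration:
seed FOLLOW(S) with $
iter 1:
  S→B c: FOLLOW(B) ⊇ FIRST(c) = {c}; new: +{c}
  S→c A: FOLLOW(A) ⊇ FOLLOW(S) ⊇ {$}; new: +{$}
  FOLLOW[S]={$}  FOLLOW[A]={$}  FOLLOW[B]={c}
iter 2:
  A→B: FOLLOW(B) ⊇ FOLLOW(A) ⊇ {$}; new: +{$}
  FOLLOW[S]={$}  FOLLOW[A]={$}  FOLLOW[B]={$,c}
iter 3: (no change)
  FOLLOW[S]={$}  FOLLOW[A]={$}  FOLLOW[B]={$,c}

FOLLOW(B) = ["$", "c"]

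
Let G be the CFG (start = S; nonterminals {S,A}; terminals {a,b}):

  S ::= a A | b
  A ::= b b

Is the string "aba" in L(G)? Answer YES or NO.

CNF form of G:
  S -> T1 A | b
  A -> T0 T0
  T0 -> b
  T1 -> a

CYK fill:
  [0..0]={T1}  "a"  orig:{}
  [1..1]={S,T0}  "b"  orig:{S}
  [2..2]={T1}  "a"  orig:{}
  [0..1]=∅  "ab"
  [1..2]=∅  "ba"
  [0..2]=∅  "aba"

S ∉ T[0,2] ⇒ NO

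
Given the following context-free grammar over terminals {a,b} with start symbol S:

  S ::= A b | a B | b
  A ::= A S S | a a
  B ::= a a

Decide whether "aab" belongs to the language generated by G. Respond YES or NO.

CNF form of G:
  S -> A T1 | T0 B | b
  A -> A X2 | T0 T0
  B -> T0 T0
  T0 -> a
  T1 -> b
  X2 -> S S

CYK fill:
  [0..0]={T0}  "a"  orig:{}
  [1..1]={T0}  "a"  orig:{}
  [2..2]={S,T1}  "b"  orig:{S}
  [0..1]={A,B}  "aa"
  [1..2]=∅  "ab"
  [0..2]={S}  "aab"

S ∈ T[0,2] ⇒ YES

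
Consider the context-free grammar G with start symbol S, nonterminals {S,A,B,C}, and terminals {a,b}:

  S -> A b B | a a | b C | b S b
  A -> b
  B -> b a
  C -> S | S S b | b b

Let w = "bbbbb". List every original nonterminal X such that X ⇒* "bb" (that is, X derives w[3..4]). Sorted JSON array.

Convert to CNF:
  S -> A X5 | T0 C | T0 X6 | T1 T1
  A -> b
  B -> T0 T1
  C -> A X2 | S X3 | T0 C | T0 T0 | T0 X4 | T1 T1
  T0 -> b
  T1 -> a
  X2 -> T0 B
  X3 -> S T0
  X4 -> S T0
  X5 -> T0 B
  X6 -> S T0

Fill CYK table bottom-up — only the sub-triangle for w[3..4]:
  cell(3,3) b: {A,T0}  orig:{A}
  cell(4,4) b: {A,T0}  orig:{A}
  cell(3,4) bb: {C}

Original NTs in T[3,4] deriving "bb": ["C"]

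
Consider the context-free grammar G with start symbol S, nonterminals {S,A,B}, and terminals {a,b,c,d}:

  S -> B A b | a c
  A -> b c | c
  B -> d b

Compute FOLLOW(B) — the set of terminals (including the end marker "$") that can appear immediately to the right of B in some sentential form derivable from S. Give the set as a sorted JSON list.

FIRST sets, iterate to fixpoint:
[1]
  A via A→b c: +{b}
  A via A→c: +{c}
  B via B→d b: +{d}
  S via S→B A b: +{d}
  S via S→a c: +{a}
  S: {a,d}  A: {b,c}  B: {d}
[2] (stable)
  S: {a,d}  A: {b,c}  B: {d}

FOLLOW iteration:
FOLLOW(S) := {$}
round 1:
  S→B A b: FOLLOW(B) ⊇ FIRST(A) = {b,c}; new: +{b,c}
  S→B A b: FOLLOW(A) ⊇ FIRST(b) = {b}; new: +{b}
  FOLLOW(S)={$}  FOLLOW(A)={b}  FOLLOW(B)={b,c}
round 2: done
  FOLLOW(S)={$}  FOLLOW(A)={b}  FOLLOW(B)={b,c}

FOLLOW(B) = ["b", "c"]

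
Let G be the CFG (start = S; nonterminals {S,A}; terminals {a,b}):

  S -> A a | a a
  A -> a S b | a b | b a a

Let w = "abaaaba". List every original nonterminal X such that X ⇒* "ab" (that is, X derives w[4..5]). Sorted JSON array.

CNF form of G:
  S -> A T0 | T0 T0
  A -> T0 T1 | T0 X2 | T1 X3
  T0 -> a
  T1 -> b
  X2 -> S T1
  X3 -> T0 T0

Fill CYK table bottom-up (cells [i..j] with 4 ≤ i ≤ j ≤ 5 only):
  [4..4]={T0}  "a"  orig:{}
  [5..5]={T1}  "b"  orig:{}
  [4..5]={A}  "ab"

Original NTs in T[4,5] deriving "ab": ["A"]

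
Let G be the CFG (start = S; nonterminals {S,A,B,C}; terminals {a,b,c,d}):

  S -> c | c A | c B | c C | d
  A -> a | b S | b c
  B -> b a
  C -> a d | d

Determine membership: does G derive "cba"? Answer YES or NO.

CNF form of G:
  S -> T1 A | T1 B | T1 C | c | d
  A -> T0 S | T0 T1 | a
  B -> T0 T2
  C -> T2 T3 | d
  T0 -> b
  T1 -> c
  T2 -> a
  T3 -> d

CYK table (by increasing span):
  T[0,0] 'c' = {S,T1}  orig:{S}
  T[1,1] 'b' = {T0}  orig:{}
  T[2,2] 'a' = {A,T2}  orig:{A}
  T[0,1] 'cb' = ∅
  T[1,2] 'ba' = {B}
  T[0,2] 'cba' = {S}

S ∈ T[0,2] ⇒ YES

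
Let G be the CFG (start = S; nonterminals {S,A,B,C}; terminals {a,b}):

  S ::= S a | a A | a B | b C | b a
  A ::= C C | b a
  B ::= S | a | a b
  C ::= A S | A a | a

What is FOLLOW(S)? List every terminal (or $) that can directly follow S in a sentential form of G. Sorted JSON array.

FIRST iteration:
[1]
  A via A→b a: +{b}
  B via B→a: +{a}
  C via C→A S: +{b}
  C via C→a: +{a}
  S via S→a A: +{a}
  S via S→b C: +{b}
  FIRST(S)={a,b}  FIRST(A)={b}  FIRST(B)={a}  FIRST(C)={a,b}
[2]
  A via A→C C: +{a}
  B via B→S: +{b}
  FIRST(S)={a,b}  FIRST(A)={a,b}  FIRST(B)={a,b}  FIRST(C)={a,b}
[3] done
  FIRST(S)={a,b}  FIRST(A)={a,b}  FIRST(B)={a,b}  FIRST(C)={a,b}

FOLLOW iteration:
FOLLOW(S) := {$}
round 1:
  A→C C: FOLLOW(C) ⊇ FIRST(C) = {a,b}; new: +{a,b}
  C→A S: FOLLOW(A) ⊇ FIRST(S) = {a,b}; new: +{a,b}
  C→A S: FOLLOW(S) ⊇ FOLLOW(C) ⊇ {a,b}; new: +{a,b}
  S→a A: FOLLOW(A) ⊇ FOLLOW(S) ⊇ {$,a,b}; new: +{$}
  S→a B: FOLLOW(B) ⊇ FOLLOW(S) ⊇ {$,a,b}; new: +{$,a,b}
  S→b C: FOLLOW(C) ⊇ FOLLOW(S) ⊇ {$,a,b}; new: +{$}
  FOLLOW[S]={$,a,b}  FOLLOW[A]={$,a,b}  FOLLOW[B]={$,a,b}  FOLLOW[C]={$,a,b}
round 2: — fixpoint
  FOLLOW[S]={$,a,b}  FOLLOW[A]={$,a,b}  FOLLOW[B]={$,a,b}  FOLLOW[C]={$,a,b}

FOLLOW(S) = ["$", "a", "b"]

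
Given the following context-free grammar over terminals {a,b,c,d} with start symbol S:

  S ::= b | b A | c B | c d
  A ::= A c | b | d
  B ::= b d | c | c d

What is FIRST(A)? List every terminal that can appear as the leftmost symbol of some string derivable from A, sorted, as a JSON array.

FIRST sets, iterate to fixpoint:
round 1:
  A via A→b: +{b}
  A via A→d: +{d}
  B via B→b d: +{b}
  B via B→c: +{c}
  S via S→b: +{b}
  S via S→c B: +{c}
  FIRST[S]={b,c}  FIRST[A]={b,d}  FIRST[B]={b,c}
round 2: done
  FIRST[S]={b,c}  FIRST[A]={b,d}  FIRST[B]={b,c}

FIRST(A) = ["b", "d"]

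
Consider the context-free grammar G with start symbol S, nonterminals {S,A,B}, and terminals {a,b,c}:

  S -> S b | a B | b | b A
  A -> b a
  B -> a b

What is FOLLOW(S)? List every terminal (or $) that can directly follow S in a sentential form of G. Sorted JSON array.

FIRST sets, iterate to fixpoint:
[1]
  A via A→b a: +{b}
  B via B→a b: +{a}
  S via S→a B: +{a}
  S via S→b: +{b}
  FIRST[S]={a,b}  FIRST[A]={b}  FIRST[B]={a}
[2] (no change)
  FIRST[S]={a,b}  FIRST[A]={b}  FIRST[B]={a}

FOLLOW sets:
seed FOLLOW(S) with $
iter 1:
  S→S b: FOLLOW(S) ⊇ FIRST(b) = {b}; new: +{b}
  S→a B: FOLLOW(B) ⊇ FOLLOW(S) ⊇ {$,b}; new: +{$,b}
  S→b A: FOLLOW(A) ⊇ FOLLOW(S) ⊇ {$,b}; new: +{$,b}
  FOLLOW[S]={$,b}  FOLLOW[A]={$,b}  FOLLOW[B]={$,b}
iter 2: (stable)
  FOLLOW[S]={$,b}  FOLLOW[A]={$,b}  FOLLOW[B]={$,b}

FOLLOW(S) = ["$", "b"]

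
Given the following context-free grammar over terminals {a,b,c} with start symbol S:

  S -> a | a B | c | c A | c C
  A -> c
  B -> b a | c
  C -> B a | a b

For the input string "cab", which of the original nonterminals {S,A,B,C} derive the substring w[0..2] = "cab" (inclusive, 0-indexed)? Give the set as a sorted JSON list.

Convert to CNF:
  S -> T1 B | T2 A | T2 C | a | c
  A -> c
  B -> T0 T1 | c
  C -> B T1 | T1 T0
  T0 -> b
  T1 -> a
  T2 -> c

CYK fill (cells [i..j] with 0 ≤ i ≤ j ≤ 2 only):
  cell(0,0) c: {A,B,S,T2}  orig:{A,B,S}
  cell(1,1) a: {S,T1}  orig:{S}
  cell(2,2) b: {T0}  orig:{}
  cell(0,1) ca: {C}
  cell(1,2) ab: {C}
  cell(0,2) cab: {S}

Original NTs in T[0,2] deriving "cab": ["S"]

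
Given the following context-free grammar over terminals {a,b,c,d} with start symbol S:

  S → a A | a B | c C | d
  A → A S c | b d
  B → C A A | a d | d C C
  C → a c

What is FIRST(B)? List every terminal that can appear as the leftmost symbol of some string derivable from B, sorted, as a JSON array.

FIRST iteration:
pass 1:
  A via A→b d: +{b}
  B via B→a d: +{a}
  B via B→d C C: +{d}
  C via C→a c: +{a}
  S via S→a A: +{a}
  S via S→c C: +{c}
  S via S→d: +{d}
  FIRST[S]={a,c,d}  FIRST[A]={b}  FIRST[B]={a,d}  FIRST[C]={a}
pass 2: (stable)
  FIRST[S]={a,c,d}  FIRST[A]={b}  FIRST[B]={a,d}  FIRST[C]={a}

FIRST(B) = ["a", "d"]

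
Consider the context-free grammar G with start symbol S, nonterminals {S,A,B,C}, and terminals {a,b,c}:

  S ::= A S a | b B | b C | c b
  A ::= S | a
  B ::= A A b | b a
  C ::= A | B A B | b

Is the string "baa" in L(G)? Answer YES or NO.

Convert to CNF:
  S -> A X7 | T1 B | T1 C | T2 T1
  A -> A X3 | T1 B | T1 C | T2 T1 | a
  B -> A X4 | T1 T0
  C -> A X5 | B X6 | T1 B | T1 C | T2 T1 | a | b
  T0 -> a
  T1 -> b
  T2 -> c
  X3 -> S T0
  X4 -> A T1
  X5 -> S T0
  X6 -> A B
  X7 -> S T0

CYK fill:
  T[0,0] 'b' = {C,T1}  orig:{C}
  T[1,1] 'a' = {A,C,T0}  orig:{A,C}
  T[2,2] 'a' = {A,C,T0}  orig:{A,C}
  T[0,1] 'ba' = {A,B,C,S}
  T[1,2] 'aa' = ∅
  T[0,2] 'baa' = {X3,X5,X7}  orig:{}

S ∉ T[0,2] ⇒ NO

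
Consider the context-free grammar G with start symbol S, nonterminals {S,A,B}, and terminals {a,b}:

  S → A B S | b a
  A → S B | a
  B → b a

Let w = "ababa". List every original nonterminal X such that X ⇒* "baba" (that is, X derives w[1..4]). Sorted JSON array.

CNF form of G:
  S -> A X2 | T0 T1
  A -> S B | a
  B -> T0 T1
  T0 -> b
  T1 -> a
  X2 -> B S

Fill CYK table bottom-up, restricted to cells inside w[1..4]:
  [1..1]={T0}  "b"  orig:{}
  [2..2]={A,T1}  "a"  orig:{A}
  [3..3]={T0}  "b"  orig:{}
  [4..4]={A,T1}  "a"  orig:{A}
  [1..2]={B,S}  "ba"
  [2..3]=∅  "ab"
  [3..4]={B,S}  "ba"
  [1..3]=∅  "bab"
  [2..4]=∅  "aba"
  [1..4]={A,X2}  "baba"  orig:{A}

Original NTs in T[1,4] deriving "baba": ["A"]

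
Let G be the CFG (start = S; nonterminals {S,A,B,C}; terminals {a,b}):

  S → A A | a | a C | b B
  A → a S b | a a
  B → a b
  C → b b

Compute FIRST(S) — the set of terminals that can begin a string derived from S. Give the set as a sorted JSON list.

Compute FIRST by fixpoint:
iter 1:
  A via A→a S b: +{a}
  B via B→a b: +{a}
  C via C→b b: +{b}
  S via S→A A: +{a}
  S via S→b B: +{b}
  FIRST(S)={a,b}  FIRST(A)={a}  FIRST(B)={a}  FIRST(C)={b}
iter 2: done
  FIRST(S)={a,b}  FIRST(A)={a}  FIRST(B)={a}  FIRST(C)={b}

FIRST(S) = ["a", "b"]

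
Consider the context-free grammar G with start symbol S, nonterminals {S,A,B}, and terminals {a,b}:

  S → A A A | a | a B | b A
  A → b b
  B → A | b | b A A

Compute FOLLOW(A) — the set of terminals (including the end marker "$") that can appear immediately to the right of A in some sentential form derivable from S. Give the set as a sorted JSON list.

Compute FIRST by fixpoint:
[1]
  A via A→b b: +{b}
  B via B→A: +{b}
  S via S→A A A: +{b}
  S via S→a: +{a}
  FIRST(S)={a,b}  FIRST(A)={b}  FIRST(B)={b}
[2] (stable)
  FIRST(S)={a,b}  FIRST(A)={b}  FIRST(B)={b}

FOLLOW iteration:
seed FOLLOW(S) with $
[1]
  B→b A A: FOLLOW(A) ⊇ FIRST(A) = {b}; new: +{b}
  S→A A A: FOLLOW(A) ⊇ FOLLOW(S) ⊇ {$}; new: +{$}
  S→a B: FOLLOW(B) ⊇ FOLLOW(S) ⊇ {$}; new: +{$}
  FOLLOW[S]={$}  FOLLOW[A]={$,b}  FOLLOW[B]={$}
[2] done
  FOLLOW[S]={$}  FOLLOW[A]={$,b}  FOLLOW[B]={$}

FOLLOW(A) = ["$", "b"]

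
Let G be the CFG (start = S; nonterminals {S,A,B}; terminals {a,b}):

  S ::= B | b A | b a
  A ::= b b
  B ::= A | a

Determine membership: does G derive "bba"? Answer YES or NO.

Convert to CNF:
  S -> T0 A | T0 T0 | T0 T1 | a
  A -> T0 T0
  B -> T0 T0 | a
  T0 -> b
  T1 -> a

CYK table (by increasing span):
  cell(0,0) b: {T0}  orig:{}
  cell(1,1) b: {T0}  orig:{}
  cell(2,2) a: {B,S,T1}  orig:{B,S}
  cell(0,1) bb: {A,B,S}
  cell(1,2) ba: {S}
  cell(0,2) bba: ∅

S ∉ T[0,2] ⇒ NO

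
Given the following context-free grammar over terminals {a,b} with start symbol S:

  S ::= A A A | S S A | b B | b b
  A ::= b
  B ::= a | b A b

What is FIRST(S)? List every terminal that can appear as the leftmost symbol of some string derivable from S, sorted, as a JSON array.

FIRST sets, iterate to fixpoint:
iter 1:
  A via A→b: +{b}
  B via B→a: +{a}
  B via B→b A b: +{b}
  S via S→A A A: +{b}
  FIRST(S)={b}  FIRST(A)={b}  FIRST(B)={a,b}
iter 2: done
  FIRST(S)={b}  FIRST(A)={b}  FIRST(B)={a,b}

FIRST(S) = ["b"]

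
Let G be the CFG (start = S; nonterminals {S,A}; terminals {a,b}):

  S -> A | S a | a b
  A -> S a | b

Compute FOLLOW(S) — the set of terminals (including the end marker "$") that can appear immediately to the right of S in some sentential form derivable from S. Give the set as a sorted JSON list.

FIRST iteration:
[1]
  A via A→b: +{b}
  S via S→A: +{b}
  S via S→a b: +{a}
  FIRST[S]={a,b}  FIRST[A]={b}
[2]
  A via A→S a: +{a}
  FIRST[S]={a,b}  FIRST[A]={a,b}
[3] — fixpoint
  FIRST[S]={a,b}  FIRST[A]={a,b}

FOLLOW sets:
initialize: $ ∈ FOLLOW(S)
pass 1:
  A→S a: FOLLOW(S) ⊇ FIRST(a) = {a}; new: +{a}
  S→A: FOLLOW(A) ⊇ FOLLOW(S) ⊇ {$,a}; new: +{$,a}
  FOLLOW[S]={$,a}  FOLLOW[A]={$,a}
pass 2: — fixpoint
  FOLLOW[S]={$,a}  FOLLOW[A]={$,a}

FOLLOW(S) = ["$", "a"]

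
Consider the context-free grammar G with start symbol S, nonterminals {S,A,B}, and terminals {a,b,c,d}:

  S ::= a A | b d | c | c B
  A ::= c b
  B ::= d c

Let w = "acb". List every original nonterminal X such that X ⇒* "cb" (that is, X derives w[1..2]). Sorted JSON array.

Convert to CNF:
  S -> T0 B | T1 T2 | T3 A | c
  A -> T0 T1
  B -> T2 T0
  T0 -> c
  T1 -> b
  T2 -> d
  T3 -> a

CYK fill — only the sub-triangle for w[1..2]:
  T[1,1] 'c' = {S,T0}  orig:{S}
  T[2,2] 'b' = {T1}  orig:{}
  T[1,2] 'cb' = {A}

Original NTs in T[1,2] deriving "cb": ["A"]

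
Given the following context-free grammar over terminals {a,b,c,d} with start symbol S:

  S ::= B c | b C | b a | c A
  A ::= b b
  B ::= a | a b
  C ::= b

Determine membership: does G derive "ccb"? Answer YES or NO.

Convert to CNF:
  S -> B T2 | T0 C | T0 T1 | T2 A
  A -> T0 T0
  B -> T1 T0 | a
  C -> b
  T0 -> b
  T1 -> a
  T2 -> c

CYK table (by increasing span):
  cell(0,0) c: {T2}  orig:{}
  cell(1,1) c: {T2}  orig:{}
  cell(2,2) b: {C,T0}  orig:{C}
  cell(0,1) cc: ∅
  cell(1,2) cb: ∅
  cell(0,2) ccb: ∅

S ∉ T[0,2] ⇒ NO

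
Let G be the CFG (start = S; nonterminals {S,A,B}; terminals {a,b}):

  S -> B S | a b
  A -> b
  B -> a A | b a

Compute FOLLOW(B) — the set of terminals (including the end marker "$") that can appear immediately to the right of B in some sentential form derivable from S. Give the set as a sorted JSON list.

Compute FIRST by fixpoint:
pass 1:
  A via A→b: +{b}
  B via B→a A: +{a}
  B via B→b a: +{b}
  S via S→B S: +{a,b}
  S: {a,b}  A: {b}  B: {a,b}
pass 2: (stable)
  S: {a,b}  A: {b}  B: {a,b}

Compute FOLLOW by fixpoint:
initialize: $ ∈ FOLLOW(S)
round 1:
  S→B S: FOLLOW(B) ⊇ FIRST(S) = {a,b}; new: +{a,b}
  FOLLOW(S)={$}  FOLLOW(A)={}  FOLLOW(B)={a,b}
round 2:
  B→a A: FOLLOW(A) ⊇ FOLLOW(B) ⊇ {a,b}; new: +{a,b}
  FOLLOW(S)={$}  FOLLOW(A)={a,b}  FOLLOW(B)={a,b}
round 3: done
  FOLLOW(S)={$}  FOLLOW(A)={a,b}  FOLLOW(B)={a,b}

FOLLOW(B) = ["a", "b"]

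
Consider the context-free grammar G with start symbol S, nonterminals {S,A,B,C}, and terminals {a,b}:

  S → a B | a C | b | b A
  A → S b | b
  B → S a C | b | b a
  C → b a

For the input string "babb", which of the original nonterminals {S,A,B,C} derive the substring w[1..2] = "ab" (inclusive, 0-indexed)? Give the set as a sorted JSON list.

Convert to CNF:
  S -> T0 A | T1 B | T1 C | b
  A -> S T0 | b
  B -> S X2 | T0 T1 | b
  C -> T0 T1
  T0 -> b
  T1 -> a
  X2 -> T1 C

CYK fill (cells [i..j] with 1 ≤ i ≤ j ≤ 2 only):
  T[1,1] 'a' = {T1}  orig:{}
  T[2,2] 'b' = {A,B,S,T0}  orig:{A,B,S}
  T[1,2] 'ab' = {S}

Original NTs in T[1,2] deriving "ab": ["S"]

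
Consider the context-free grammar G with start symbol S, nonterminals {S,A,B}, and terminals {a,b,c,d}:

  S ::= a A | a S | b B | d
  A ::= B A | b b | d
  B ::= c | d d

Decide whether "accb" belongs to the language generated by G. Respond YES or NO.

CNF form of G:
  S -> T0 B | T2 A | T2 S | d
  A -> B A | T0 T0 | d
  B -> T1 T1 | c
  T0 -> b
  T1 -> d
  T2 -> a

CYK table (by increasing span):
  [0..0]={T2}  "a"  orig:{}
  [1..1]={B}  "c"
  [2..2]={B}  "c"
  [3..3]={T0}  "b"  orig:{}
  [0..1]=∅  "ac"
  [1..2]=∅  "cc"
  [2..3]=∅  "cb"
  [0..2]=∅  "acc"
  [1..3]=∅  "ccb"
  [0..3]=∅  "accb"

S ∉ T[0,3] ⇒ NO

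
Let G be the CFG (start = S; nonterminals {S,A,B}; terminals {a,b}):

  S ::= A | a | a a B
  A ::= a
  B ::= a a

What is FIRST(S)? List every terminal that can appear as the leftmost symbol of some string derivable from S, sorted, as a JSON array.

FIRST iteration:
pass 1:
  A via A→a: +{a}
  B via B→a a: +{a}
  S via S→A: +{a}
  FIRST[S]={a}  FIRST[A]={a}  FIRST[B]={a}
pass 2: done
  FIRST[S]={a}  FIRST[A]={a}  FIRST[B]={a}

FIRST(S) = ["a"]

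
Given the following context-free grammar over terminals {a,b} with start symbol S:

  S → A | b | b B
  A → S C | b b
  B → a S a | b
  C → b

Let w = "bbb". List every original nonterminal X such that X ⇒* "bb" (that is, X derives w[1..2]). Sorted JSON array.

Convert to CNF:
  S -> S C | T0 B | T0 T0 | b
  A -> S C | T0 T0
  B -> T1 X2 | b
  C -> b
  T0 -> b
  T1 -> a
  X2 -> S T1

CYK fill (cells [i..j] with 1 ≤ i ≤ j ≤ 2 only):
  [1..1]={B,C,S,T0}  "b"  orig:{B,C,S}
  [2..2]={B,C,S,T0}  "b"  orig:{B,C,S}
  [1..2]={A,S}  "bb"

Original NTs in T[1,2] deriving "bb": ["A", "S"]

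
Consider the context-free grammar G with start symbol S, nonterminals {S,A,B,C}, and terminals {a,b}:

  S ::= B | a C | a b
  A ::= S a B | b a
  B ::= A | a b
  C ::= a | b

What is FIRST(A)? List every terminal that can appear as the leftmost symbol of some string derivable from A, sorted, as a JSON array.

FIRST iteration:
round 1:
  A via A→b a: +{b}
  B via B→A: +{b}
  B via B→a b: +{a}
  C via C→a: +{a}
  C via C→b: +{b}
  S via S→B: +{a,b}
  S: {a,b}  A: {b}  B: {a,b}  C: {a,b}
round 2:
  A via A→S a B: +{a}
  S: {a,b}  A: {a,b}  B: {a,b}  C: {a,b}
round 3: (stable)
  S: {a,b}  A: {a,b}  B: {a,b}  C: {a,b}

FIRST(A) = ["a", "b"]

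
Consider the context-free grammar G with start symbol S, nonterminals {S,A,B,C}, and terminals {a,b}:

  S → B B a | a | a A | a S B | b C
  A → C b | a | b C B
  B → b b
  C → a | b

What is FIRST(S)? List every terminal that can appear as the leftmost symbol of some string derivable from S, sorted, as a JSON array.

FIRST iteration:
[1]
  A via A→a: +{a}
  A via A→b C B: +{b}
  B via B→b b: +{b}
  C via C→a: +{a}
  C via C→b: +{b}
  S via S→B B a: +{b}
  S via S→a: +{a}
  FIRST(S)={a,b}  FIRST(A)={a,b}  FIRST(B)={b}  FIRST(C)={a,b}
[2] — fixpoint
  FIRST(S)={a,b}  FIRST(A)={a,b}  FIRST(B)={b}  FIRST(C)={a,b}

FIRST(S) = ["a", "b"]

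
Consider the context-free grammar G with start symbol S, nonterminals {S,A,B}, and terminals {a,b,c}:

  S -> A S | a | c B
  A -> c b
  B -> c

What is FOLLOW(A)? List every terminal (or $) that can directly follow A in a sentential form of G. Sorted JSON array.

FIRST sets, iterate to fixpoint:
pass 1:
  A via A→c b: +{c}
  B via B→c: +{c}
  S via S→A S: +{c}
  S via S→a: +{a}
  S: {a,c}  A: {c}  B: {c}
pass 2: (stable)
  S: {a,c}  A: {c}  B: {c}

FOLLOW sets:
FOLLOW(S) := {$}
round 1:
  S→A S: FOLLOW(A) ⊇ FIRST(S) = {a,c}; new: +{a,c}
  S→c B: FOLLOW(B) ⊇ FOLLOW(S) ⊇ {$}; new: +{$}
  FOLLOW[S]={$}  FOLLOW[A]={a,c}  FOLLOW[B]={$}
round 2: done
  FOLLOW[S]={$}  FOLLOW[A]={a,c}  FOLLOW[B]={$}

FOLLOW(A) = ["a", "c"]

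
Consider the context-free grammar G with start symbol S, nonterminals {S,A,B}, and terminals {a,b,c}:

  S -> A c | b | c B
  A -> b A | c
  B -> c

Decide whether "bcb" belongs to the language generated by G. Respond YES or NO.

CNF form of G:
  S -> A T1 | T1 B | b
  A -> T0 A | c
  B -> c
  T0 -> b
  T1 -> c

CYK table (by increasing span):
  T[0,0] 'b' = {S,T0}  orig:{S}
  T[1,1] 'c' = {A,B,T1}  orig:{A,B}
  T[2,2] 'b' = {S,T0}  orig:{S}
  T[0,1] 'bc' = {A}
  T[1,2] 'cb' = ∅
  T[0,2] 'bcb' = ∅

S ∉ T[0,2] ⇒ NO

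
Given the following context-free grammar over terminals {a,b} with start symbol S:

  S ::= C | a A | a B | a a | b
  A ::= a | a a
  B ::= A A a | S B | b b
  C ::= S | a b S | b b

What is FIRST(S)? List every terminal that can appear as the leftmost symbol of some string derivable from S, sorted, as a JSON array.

FIRST sets, iterate to fixpoint:
pass 1:
  A via A→a: +{a}
  B via B→A A a: +{a}
  B via B→b b: +{b}
  C via C→a b S: +{a}
  C via C→b b: +{b}
  S via S→C: +{a,b}
  S: {a,b}  A: {a}  B: {a,b}  C: {a,b}
pass 2: — fixpoint
  S: {a,b}  A: {a}  B: {a,b}  C: {a,b}

FIRST(S) = ["a", "b"]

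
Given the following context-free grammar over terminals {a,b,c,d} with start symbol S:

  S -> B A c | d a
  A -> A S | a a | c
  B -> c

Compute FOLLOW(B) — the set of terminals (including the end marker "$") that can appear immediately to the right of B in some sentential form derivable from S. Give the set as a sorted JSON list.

FIRST iteration:
[1]
  A via A→a a: +{a}
  A via A→c: +{c}
  B via B→c: +{c}
  S via S→B A c: +{c}
  S via S→d a: +{d}
  FIRST(S)={c,d}  FIRST(A)={a,c}  FIRST(B)={c}
[2] done
  FIRST(S)={c,d}  FIRST(A)={a,c}  FIRST(B)={c}

Compute FOLLOW by fixpoint:
seed FOLLOW(S) with $
pass 1:
  A→A S: FOLLOW(A) ⊇ FIRST(S) = {c,d}; new: +{c,d}
  A→A S: FOLLOW(S) ⊇ FOLLOW(A) ⊇ {c,d}; new: +{c,d}
  S→B A c: FOLLOW(B) ⊇ FIRST(A) = {a,c}; new: +{a,c}
  S: {$,c,d}  A: {c,d}  B: {a,c}
pass 2: done
  S: {$,c,d}  A: {c,d}  B: {a,c}

FOLLOW(B) = ["a", "c"]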